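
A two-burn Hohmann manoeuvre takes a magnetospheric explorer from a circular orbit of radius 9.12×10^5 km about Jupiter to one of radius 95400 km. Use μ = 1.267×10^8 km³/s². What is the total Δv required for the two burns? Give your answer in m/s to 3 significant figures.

The Hohmann ellipse has a_t = (r₁ + r₂)/2 = 5.037×10^5 km.
Circular speed at r₁: v₁ = √(μ/r₁) = √(1.267×10^8/9.120×10^5) = 11.7867 km/s.
Transfer-orbit speed at r₁ (v² = μ(2/r − 1/a)): v_a = √[μ(2/r₁ − 1/a_t)] = 5.12955 km/s.
First burn Δv₁ = |v_a − v₁| = 6.657 km/s.
At r₂, v₂ = √(μ/r₂) = 36.443 km/s.
Transfer-orbit speed at r₂: v_p = √[μ(2/r₂ − 1/a_t)] = 49.037 km/s.
Second burn Δv₂ = |v₂ − v_p| = 12.59 km/s.
Δv = Δv₁ + Δv₂ = 6.657 + 12.59 = 19.25 km/s.

Δv = 19300 m/s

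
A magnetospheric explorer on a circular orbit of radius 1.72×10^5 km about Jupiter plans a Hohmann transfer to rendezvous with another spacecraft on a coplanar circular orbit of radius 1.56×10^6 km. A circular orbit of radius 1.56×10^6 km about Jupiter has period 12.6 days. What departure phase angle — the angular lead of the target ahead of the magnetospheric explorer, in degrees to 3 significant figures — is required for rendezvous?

φ = 106°

From Kepler's third law T² = 4π²r³/μ at r = 1.56×10^6 km, T = 12.6 days = 12.6 × 86400 s = 1.08864×10^6 s: μ = 4π²r³/T² = 1.26463×10^8 km³/s².
The Hohmann ellipse has a_t = (r₁ + r₂)/2 = 8.660×10^5 km.
The half-period of the transfer ellipse is t = π√(a_t³/μ) = 2.2514×10^5 s.
The target's mean motion on its circular orbit is ω₂ = √(μ/r₂³) = 5.7716×10^-6 rad/s.
Angle swept by the target during transfer: ω₂·t = 1.2994 rad = 74.45°.
Arrival is 180° from departure on the ellipse, so φ = 180° − 74.45° = 106°.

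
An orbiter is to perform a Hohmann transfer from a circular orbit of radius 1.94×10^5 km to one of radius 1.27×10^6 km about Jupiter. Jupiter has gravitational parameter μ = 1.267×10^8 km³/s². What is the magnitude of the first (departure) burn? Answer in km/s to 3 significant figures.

Δv₁ = 8.11 km/s

Transfer-ellipse semi-major axis a_t = (r₁ + r₂)/2 = (1.940×10^5 + 1.270×10^6)/2 = 7.320×10^5 km.
On the circular orbit at r = 1.940×10^5 km, v_c = √(μ/r) = 25.556 km/s.
Transfer-orbit speed at the same r (vis-viva, a = a_t): v_t = √[μ(2/r − 1/a_t)] = 33.662 km/s.
Δv₁ = |v_t − v_c| = |33.662 − 25.556| = 8.106 km/s.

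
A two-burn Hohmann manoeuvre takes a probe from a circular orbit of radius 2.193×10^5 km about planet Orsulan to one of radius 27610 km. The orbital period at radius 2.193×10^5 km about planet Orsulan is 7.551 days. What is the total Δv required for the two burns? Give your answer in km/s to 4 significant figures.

From Kepler's third law T² = 4π²r³/μ at r = 2.193×10^5 km, T = 7.551 days = 7.551 × 86400 s = 6.524064×10^5 s: μ = 4π²r³/T² = 9.78226×10^5 km³/s².
Semi-major axis of the transfer orbit: a_t = (2.193×10^5 + 27610)/2 = 1.23455×10^5 km.
Circular speed at r₁: v₁ = √(μ/r₁) = √(9.78226×10^5/2.193×10^5) = 2.112 km/s.
Transfer-orbit speed at r₁ (v² = μ(2/r − 1/a)): v_a = √[μ(2/r₁ − 1/a_t)] = 0.9988 km/s.
First burn Δv₁ = |v_a − v₁| = 1.113 km/s.
At r₂, v₂ = √(μ/r₂) = 5.952 km/s.
Transfer-orbit speed at r₂: v_p = √[μ(2/r₂ − 1/a_t)] = 7.933 km/s.
Second burn Δv₂ = |v₂ − v_p| = 1.981 km/s.
Total Δv = Δv₁ + Δv₂ = 3.094 km/s.

Δv = 3.094 km/s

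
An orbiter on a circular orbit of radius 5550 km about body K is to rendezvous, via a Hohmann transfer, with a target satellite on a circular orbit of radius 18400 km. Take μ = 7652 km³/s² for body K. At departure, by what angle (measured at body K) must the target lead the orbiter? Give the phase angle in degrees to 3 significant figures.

Semi-major axis of the transfer orbit: a_t = (5550 + 18400)/2 = 11975 km.
The half-period of the transfer ellipse is t = π√(a_t³/μ) = 47062.6 s.
Target angular speed ω₂ = √(μ/r₂³) = 3.50478×10^-5 rad/s.
Angle swept by the target during transfer: ω₂·t = 1.64944 rad = 94.51°.
The orbiter traverses 180° on the transfer ellipse, so the target must lead by 180° − 94.51° = 85.5°.

φ = 85.5°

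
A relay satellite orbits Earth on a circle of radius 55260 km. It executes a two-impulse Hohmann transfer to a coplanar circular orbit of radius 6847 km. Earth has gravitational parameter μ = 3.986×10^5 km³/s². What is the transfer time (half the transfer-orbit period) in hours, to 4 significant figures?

t = 7.564 hours

The Hohmann ellipse has a_t = (r₁ + r₂)/2 = 31053.5 km.
Transfer time t = π√(a_t³/μ) = π√((31053.5)³ / 3.986×10^5) = 27230 s.
Converting: 27230 s ÷ 3600 s/hour = 7.564 hours.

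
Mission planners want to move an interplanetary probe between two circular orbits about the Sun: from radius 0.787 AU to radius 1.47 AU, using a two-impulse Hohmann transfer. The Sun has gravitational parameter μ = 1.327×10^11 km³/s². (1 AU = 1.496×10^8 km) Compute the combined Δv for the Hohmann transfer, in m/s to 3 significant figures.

Δv = 8800 m/s

In km: r₁ = 0.787 × 1.496×10^8 = 1.177352×10^8 km; r₂ = 1.47 × 1.496×10^8 = 2.19912×10^8 km.
Semi-major axis of the transfer orbit: a_t = (1.177352×10^8 + 2.19912×10^8)/2 = 1.688236×10^8 km.
Circular speed at r₁: v₁ = √(μ/r₁) = √(1.327×10^11/1.177352×10^8) = 33.57239 km/s.
On the transfer ellipse at r₁, vis-viva equation gives v_p = √[μ(2/r₁ − 1/a_t)] = 38.31688 km/s.
First burn Δv₁ = |v_p − v₁| = 4.744 km/s.
At r₂, v₂ = √(μ/r₂) = 24.565 km/s.
Transfer-orbit speed at r₂: v_a = √[μ(2/r₂ − 1/a_t)] = 20.514 km/s.
Second burn Δv₂ = |v₂ − v_a| = 4.051 km/s.
Total Δv = Δv₁ + Δv₂ = 8.795 km/s.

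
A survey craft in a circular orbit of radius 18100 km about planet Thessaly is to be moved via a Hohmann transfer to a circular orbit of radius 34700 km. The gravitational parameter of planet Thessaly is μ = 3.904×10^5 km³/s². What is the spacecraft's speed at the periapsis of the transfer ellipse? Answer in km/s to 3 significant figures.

v = 5.32 km/s

Transfer-ellipse semi-major axis a_t = (r₁ + r₂)/2 = (18100 + 34700)/2 = 26400 km.
The periapsis of the transfer ellipse is at r = 18100 km.
From the vis-viva equation, v = √[μ(2/r − 1/a_t)] = 5.324 km/s.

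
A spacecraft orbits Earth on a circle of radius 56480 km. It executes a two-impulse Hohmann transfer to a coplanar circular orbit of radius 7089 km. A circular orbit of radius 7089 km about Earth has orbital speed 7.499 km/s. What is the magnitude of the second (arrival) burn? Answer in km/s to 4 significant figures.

From the circular-orbit relation v² = μ/r at r = 7089 km: μ = v²r = (7.499)² × 7089 = 3.98650×10^5 km³/s².
The Hohmann ellipse has a_t = (r₁ + r₂)/2 = 31784.5 km.
Circular speed at r = 7089 km: v_c = √(μ/r) = 7.499 km/s.
Transfer-orbit speed at the same r (vis-viva, a = a_t): v_t = √[μ(2/r − 1/a_t)] = 9.996 km/s.
Δv₂ = |v_t − v_c| = |9.996 − 7.499| = 2.497 km/s.

Δv₂ = 2.497 km/s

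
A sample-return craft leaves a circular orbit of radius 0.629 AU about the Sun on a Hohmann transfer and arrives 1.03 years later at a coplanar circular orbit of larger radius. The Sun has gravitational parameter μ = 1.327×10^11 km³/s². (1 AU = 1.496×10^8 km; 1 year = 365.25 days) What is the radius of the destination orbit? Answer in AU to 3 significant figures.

r₂ = 2.61 AU

In km: r₁ = 0.629 × 1.496×10^8 = 9.40984×10^7 km.
Transfer time t = 1.03 years × 365.25 × 86400 s = 3.2504328×10^7 s, and t = π√(a_t³/μ).
So a_t = (μ t²/π²)^(1/3) = (1.327×10^11 × (3.2504328×10^7)² / π²)^(1/3) = 2.4219×10^8 km.
Since a_t = (r₁ + r₂)/2, r₂ = 2a_t − r₁ = 2×2.4219×10^8 − 9.40984×10^7 = 3.902816×10^8 km.
In AU: r₂ = 3.902816×10^8 / 1.496×10^8 = 2.61 AU.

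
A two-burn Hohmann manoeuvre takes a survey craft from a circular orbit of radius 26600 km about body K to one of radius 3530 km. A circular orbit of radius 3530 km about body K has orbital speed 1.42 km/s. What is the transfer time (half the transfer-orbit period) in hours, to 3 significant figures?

t = 19.1 hours

From the circular-orbit relation v² = μ/r at r = 3530 km: μ = v²r = (1.42)² × 3530 = 7117.89 km³/s².
Semi-major axis of the transfer orbit: a_t = (26600 + 3530)/2 = 15065 km.
Half the transfer-orbit period gives t = π√(a_t³/μ) = 68850 s.
Converting: 68850 s ÷ 3600 s/hour = 19.1 hours.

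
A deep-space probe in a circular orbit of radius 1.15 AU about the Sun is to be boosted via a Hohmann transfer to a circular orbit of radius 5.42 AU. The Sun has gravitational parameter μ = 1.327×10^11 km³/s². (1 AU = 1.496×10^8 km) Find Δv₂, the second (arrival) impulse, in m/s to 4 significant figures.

In km: r₁ = 1.15 × 1.496×10^8 = 1.7204×10^8 km; r₂ = 5.42 × 1.496×10^8 = 8.10832×10^8 km.
Transfer-ellipse semi-major axis a_t = (r₁ + r₂)/2 = (1.7204×10^8 + 8.10832×10^8)/2 = 4.91436×10^8 km.
On the circular orbit at r = 8.10832×10^8 km, v_c = √(μ/r) = 12.793 km/s.
Vis-viva on the transfer ellipse at r = 8.10832×10^8 km gives v_t = √[μ(2/r − 1/a_t)] = 7.5692 km/s.
Δv₂ = |v_t − v_c| = |7.5692 − 12.793| = 5.224 km/s.

Δv₂ = 5224 m/s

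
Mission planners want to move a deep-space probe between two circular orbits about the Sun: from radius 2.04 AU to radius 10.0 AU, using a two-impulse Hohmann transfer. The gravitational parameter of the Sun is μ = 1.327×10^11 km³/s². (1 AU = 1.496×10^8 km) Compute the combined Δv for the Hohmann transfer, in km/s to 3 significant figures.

In km: r₁ = 2.04 × 1.496×10^8 = 3.05184×10^8 km; r₂ = 10.0 × 1.496×10^8 = 1.496×10^9 km.
Semi-major axis of the transfer orbit: a_t = (3.05184×10^8 + 1.496×10^9)/2 = 9.00592×10^8 km.
Circular speed at r₁: v₁ = √(μ/r₁) = √(1.327×10^11/3.05184×10^8) = 20.852 km/s.
On the transfer ellipse at r₁, v² = μ(2/r − 1/a) gives v_p = √[μ(2/r₁ − 1/a_t)] = 26.875 km/s.
First burn Δv₁ = |v_p − v₁| = 6.023 km/s.
At r₂, v₂ = √(μ/r₂) = 9.4182 km/s.
Transfer-orbit speed at r₂: v_a = √[μ(2/r₂ − 1/a_t)] = 5.4826 km/s.
Second burn Δv₂ = |v₂ − v_a| = 3.936 km/s.
Δv = Δv₁ + Δv₂ = 6.023 + 3.936 = 9.959 km/s.

Δv = 9.96 km/s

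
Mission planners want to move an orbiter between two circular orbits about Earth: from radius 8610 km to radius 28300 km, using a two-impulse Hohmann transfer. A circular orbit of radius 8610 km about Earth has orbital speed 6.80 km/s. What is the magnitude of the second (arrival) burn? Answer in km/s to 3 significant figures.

From the circular-orbit relation v² = μ/r at r = 8610 km: μ = v²r = (6.80)² × 8610 = 3.98126×10^5 km³/s².
Semi-major axis of the transfer orbit: a_t = (8610 + 28300)/2 = 18455 km.
Circular speed at r = 28300 km: v_c = √(μ/r) = 3.751 km/s.
Vis-viva on the transfer ellipse at r = 28300 km gives v_t = √[μ(2/r − 1/a_t)] = 2.562 km/s.
Δv₂ = |v_t − v_c| = |2.562 − 3.751| = 1.189 km/s.

Δv₂ = 1.19 km/s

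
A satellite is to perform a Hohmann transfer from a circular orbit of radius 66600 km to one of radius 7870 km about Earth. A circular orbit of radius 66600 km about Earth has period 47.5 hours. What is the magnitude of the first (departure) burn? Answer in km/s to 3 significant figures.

Δv₁ = 1.32 km/s

From Kepler's third law T² = 4π²r³/μ at r = 66600 km, T = 47.5 hours = 47.5 × 3600 s = 1.710×10^5 s: μ = 4π²r³/T² = 3.98832×10^5 km³/s².
Semi-major axis of the transfer orbit: a_t = (66600 + 7870)/2 = 37235 km.
On the circular orbit at r = 66600 km, v_c = √(μ/r) = 2.447 km/s.
Transfer-orbit speed at the same r (vis-viva, a = a_t): v_t = √[μ(2/r − 1/a_t)] = 1.125 km/s.
Δv₁ = |v_t − v_c| = |1.125 − 2.447| = 1.322 km/s.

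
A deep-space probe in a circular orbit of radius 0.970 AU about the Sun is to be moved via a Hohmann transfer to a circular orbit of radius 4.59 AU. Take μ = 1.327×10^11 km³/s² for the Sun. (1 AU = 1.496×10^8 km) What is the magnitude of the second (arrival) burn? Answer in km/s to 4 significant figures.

Δv₂ = 5.690 km/s

In km: r₁ = 0.970 × 1.496×10^8 = 1.45112×10^8 km; r₂ = 4.59 × 1.496×10^8 = 6.86664×10^8 km.
The Hohmann ellipse has a_t = (r₁ + r₂)/2 = 4.15888×10^8 km.
On the circular orbit at r = 6.86664×10^8 km, v_c = √(μ/r) = 13.902 km/s.
Vis-viva on the transfer ellipse at r = 6.86664×10^8 km gives v_t = √[μ(2/r − 1/a_t)] = 8.2116 km/s.
Δv₂ = |v_t − v_c| = |8.2116 − 13.902| = 5.690 km/s.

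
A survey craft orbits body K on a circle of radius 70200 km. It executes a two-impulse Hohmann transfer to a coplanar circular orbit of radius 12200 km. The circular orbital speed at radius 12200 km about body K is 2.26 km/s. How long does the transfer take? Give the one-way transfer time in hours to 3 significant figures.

From the circular-orbit relation v² = μ/r at r = 12200 km: μ = v²r = (2.26)² × 12200 = 62312.7 km³/s².
The Hohmann ellipse has a_t = (r₁ + r₂)/2 = 41200 km.
Transfer time t = π√(a_t³/μ) = π√((41200)³ / 62312.7) = 1.052×10^5 s.
Converting: 1.052×10^5 s ÷ 3600 s/hour = 29.2 hours.

t = 29.2 hours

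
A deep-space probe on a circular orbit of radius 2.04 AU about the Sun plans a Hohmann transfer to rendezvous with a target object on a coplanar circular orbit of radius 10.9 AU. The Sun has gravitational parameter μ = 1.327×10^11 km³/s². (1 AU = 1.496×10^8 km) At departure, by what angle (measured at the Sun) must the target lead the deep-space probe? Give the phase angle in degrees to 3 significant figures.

φ = 97.7°

In km: r₁ = 2.04 × 1.496×10^8 = 3.05184×10^8 km; r₂ = 10.9 × 1.496×10^8 = 1.63064×10^9 km.
Transfer-ellipse semi-major axis a_t = (r₁ + r₂)/2 = (3.05184×10^8 + 1.63064×10^9)/2 = 9.67912×10^8 km.
The half-period of the transfer ellipse is t = π√(a_t³/μ) = 2.597×10^8 s.
The target's mean motion on its circular orbit is ω₂ = √(μ/r₂³) = 5.532×10^-9 rad/s.
Angle swept by the target during transfer: ω₂·t = 1.4367 rad = 82.32°.
Arrival is 180° from departure on the ellipse, so φ = 180° − 82.32° = 97.7°.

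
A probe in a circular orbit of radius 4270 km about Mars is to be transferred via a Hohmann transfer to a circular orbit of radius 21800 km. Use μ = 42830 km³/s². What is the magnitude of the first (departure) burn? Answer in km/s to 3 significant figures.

The Hohmann ellipse has a_t = (r₁ + r₂)/2 = 13035 km.
On the circular orbit at r = 4270 km, v_c = √(μ/r) = 3.167088 km/s.
Vis-viva on the transfer ellipse at r = 4270 km gives v_t = √[μ(2/r − 1/a_t)] = 4.095744 km/s.
Δv₁ = |v_t − v_c| = |4.095744 − 3.167088| = 0.9287 km/s.

Δv₁ = 0.929 km/s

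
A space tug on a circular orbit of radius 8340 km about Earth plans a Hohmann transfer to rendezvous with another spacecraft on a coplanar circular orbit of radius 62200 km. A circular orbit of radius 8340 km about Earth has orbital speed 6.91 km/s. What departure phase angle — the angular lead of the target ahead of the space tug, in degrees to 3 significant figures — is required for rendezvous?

φ = 103°

From the circular-orbit relation v² = μ/r at r = 8340 km: μ = v²r = (6.91)² × 8340 = 3.98219×10^5 km³/s².
Transfer-ellipse semi-major axis a_t = (r₁ + r₂)/2 = (8340 + 62200)/2 = 35270 km.
Transfer time t = π√(a_t³/μ) = 32976 s.
The target's mean motion on its circular orbit is ω₂ = √(μ/r₂³) = 4.0679×10^-5 rad/s.
Angle swept by the target during transfer: ω₂·t = 1.3414 rad = 76.86°.
The space tug traverses 180° on the transfer ellipse, so the target must lead by 180° − 76.86° = 103°.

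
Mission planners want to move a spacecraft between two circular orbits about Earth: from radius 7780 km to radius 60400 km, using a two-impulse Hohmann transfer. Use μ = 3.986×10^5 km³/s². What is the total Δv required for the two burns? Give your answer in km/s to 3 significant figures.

Semi-major axis of the transfer orbit: a_t = (7780 + 60400)/2 = 34090 km.
At r₁ the circular-orbit speed is v₁ = √(μ/r₁) = 7.158 km/s.
On the transfer ellipse at r₁, vis-viva equation gives v_p = √[μ(2/r₁ − 1/a_t)] = 9.528 km/s.
First burn Δv₁ = |v_p − v₁| = 2.370 km/s.
Circular speed at r₂: v₂ = √(μ/r₂) = 2.569 km/s.
Transfer-orbit speed at r₂: v_a = √[μ(2/r₂ − 1/a_t)] = 1.227 km/s.
Second burn Δv₂ = |v₂ − v_a| = 1.342 km/s.
Total Δv = Δv₁ + Δv₂ = 3.712 km/s.

Δv = 3.71 km/s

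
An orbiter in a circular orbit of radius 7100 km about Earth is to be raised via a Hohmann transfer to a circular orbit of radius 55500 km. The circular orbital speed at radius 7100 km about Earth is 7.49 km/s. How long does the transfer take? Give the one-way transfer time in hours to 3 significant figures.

t = 7.66 hours

From the circular-orbit relation v² = μ/r at r = 7100 km: μ = v²r = (7.49)² × 7100 = 3.98311×10^5 km³/s².
Semi-major axis of the transfer orbit: a_t = (7100 + 55500)/2 = 31300 km.
Transfer time t = π√(a_t³/μ) = π√((31300)³ / 3.98311×10^5) = 27560 s.
Converting: 27560 s ÷ 3600 s/hour = 7.66 hours.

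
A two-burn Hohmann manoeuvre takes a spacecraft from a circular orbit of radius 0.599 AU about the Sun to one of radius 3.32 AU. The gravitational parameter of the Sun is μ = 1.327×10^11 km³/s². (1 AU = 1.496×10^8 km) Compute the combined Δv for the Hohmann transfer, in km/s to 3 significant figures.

Δv = 18.9 km/s

In km: r₁ = 0.599 × 1.496×10^8 = 8.96104×10^7 km; r₂ = 3.32 × 1.496×10^8 = 4.96672×10^8 km.
Transfer-ellipse semi-major axis a_t = (r₁ + r₂)/2 = (8.96104×10^7 + 4.96672×10^8)/2 = 2.931412×10^8 km.
At r₁ the circular-orbit speed is v₁ = √(μ/r₁) = 38.48 km/s.
On the transfer ellipse at r₁, v² = μ(2/r − 1/a) gives v_p = √[μ(2/r₁ − 1/a_t)] = 50.09 km/s.
First burn Δv₁ = |v_p − v₁| = 11.61 km/s.
At r₂, v₂ = √(μ/r₂) = 16.3456 km/s.
Transfer-orbit speed at r₂: v_a = √[μ(2/r₂ − 1/a_t)] = 9.03736 km/s.
Second burn Δv₂ = |v₂ − v_a| = 7.308 km/s.
Δv = Δv₁ + Δv₂ = 11.61 + 7.308 = 18.92 km/s.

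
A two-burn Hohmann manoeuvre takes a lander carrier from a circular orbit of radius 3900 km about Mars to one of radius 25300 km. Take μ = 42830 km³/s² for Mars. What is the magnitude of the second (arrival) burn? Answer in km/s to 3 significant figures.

Δv₂ = 0.629 km/s

The Hohmann ellipse has a_t = (r₁ + r₂)/2 = 14600 km.
Circular speed at r = 25300 km: v_c = √(μ/r) = 1.3011 km/s.
Transfer-orbit speed at the same r (vis-viva, a = a_t): v_t = √[μ(2/r − 1/a_t)] = 0.67246 km/s.
Δv₂ = |v_t − v_c| = |0.67246 − 1.3011| = 0.6286 km/s.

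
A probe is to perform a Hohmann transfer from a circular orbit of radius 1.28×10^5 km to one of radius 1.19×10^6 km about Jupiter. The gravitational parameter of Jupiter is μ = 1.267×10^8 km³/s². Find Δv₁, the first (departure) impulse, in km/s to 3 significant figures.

Δv₁ = 10.8 km/s

Transfer-ellipse semi-major axis a_t = (r₁ + r₂)/2 = (1.280×10^5 + 1.190×10^6)/2 = 6.590×10^5 km.
Circular speed at r = 1.280×10^5 km: v_c = √(μ/r) = 31.46 km/s.
Vis-viva on the transfer ellipse at r = 1.280×10^5 km gives v_t = √[μ(2/r − 1/a_t)] = 42.28 km/s.
Δv₁ = |v_t − v_c| = |42.28 − 31.46| = 10.82 km/s.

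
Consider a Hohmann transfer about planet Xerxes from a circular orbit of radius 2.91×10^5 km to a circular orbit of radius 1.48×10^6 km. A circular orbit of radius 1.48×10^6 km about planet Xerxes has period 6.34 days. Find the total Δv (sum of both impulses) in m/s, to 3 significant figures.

From Kepler's third law T² = 4π²r³/μ at r = 1.48×10^6 km, T = 6.34 days = 6.34 × 86400 s = 5.47776×10^5 s: μ = 4π²r³/T² = 4.26519×10^8 km³/s².
Semi-major axis of the transfer orbit: a_t = (2.910×10^5 + 1.480×10^6)/2 = 8.855×10^5 km.
Circular speed at r₁: v₁ = √(μ/r₁) = √(4.26519×10^8/2.910×10^5) = 38.28 km/s.
On the transfer ellipse at r₁, v² = μ(2/r − 1/a) gives v_p = √[μ(2/r₁ − 1/a_t)] = 49.49 km/s.
First burn Δv₁ = |v_p − v₁| = 11.21 km/s.
At r₂, v₂ = √(μ/r₂) = 16.976 km/s.
Transfer-orbit speed at r₂: v_a = √[μ(2/r₂ − 1/a_t)] = 9.7317 km/s.
Second burn Δv₂ = |v₂ − v_a| = 7.244 km/s.
Total Δv = Δv₁ + Δv₂ = 18.45 km/s.

Δv = 18500 m/s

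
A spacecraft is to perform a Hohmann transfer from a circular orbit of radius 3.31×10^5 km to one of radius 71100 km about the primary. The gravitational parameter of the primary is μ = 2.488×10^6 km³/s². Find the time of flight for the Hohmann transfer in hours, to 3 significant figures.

t = 49.9 hours

The Hohmann ellipse has a_t = (r₁ + r₂)/2 = 2.0105×10^5 km.
Half the transfer-orbit period gives t = π√(a_t³/μ) = 1.795×10^5 s.
Converting: 1.795×10^5 s ÷ 3600 s/hour = 49.9 hours.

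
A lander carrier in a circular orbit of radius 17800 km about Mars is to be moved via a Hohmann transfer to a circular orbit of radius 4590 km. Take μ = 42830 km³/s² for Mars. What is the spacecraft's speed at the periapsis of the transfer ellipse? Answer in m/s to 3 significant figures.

v = 3850 m/s

The Hohmann ellipse has a_t = (r₁ + r₂)/2 = 11195 km.
At periapsis, r = 4590 km.
From the vis-viva equation, v = √[μ(2/r − 1/a_t)] = 3.852 km/s.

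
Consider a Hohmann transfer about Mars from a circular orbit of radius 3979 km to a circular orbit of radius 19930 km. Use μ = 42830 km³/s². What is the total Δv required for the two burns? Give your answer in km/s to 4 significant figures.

Transfer-ellipse semi-major axis a_t = (r₁ + r₂)/2 = (3979 + 19930)/2 = 11954.5 km.
At r₁ the circular-orbit speed is v₁ = √(μ/r₁) = 3.28086 km/s.
On the transfer ellipse at r₁, vis-viva equation gives v_p = √[μ(2/r₁ − 1/a_t)] = 4.23619 km/s.
First burn Δv₁ = |v_p − v₁| = 0.95533 km/s.
At r₂, v₂ = √(μ/r₂) = 1.46595 km/s.
Transfer-orbit speed at r₂: v_a = √[μ(2/r₂ − 1/a_t)] = 0.845749 km/s.
Second burn Δv₂ = |v₂ − v_a| = 0.62020 km/s.
Δv = Δv₁ + Δv₂ = 0.95533 + 0.62020 = 1.576 km/s.

Δv = 1.576 km/s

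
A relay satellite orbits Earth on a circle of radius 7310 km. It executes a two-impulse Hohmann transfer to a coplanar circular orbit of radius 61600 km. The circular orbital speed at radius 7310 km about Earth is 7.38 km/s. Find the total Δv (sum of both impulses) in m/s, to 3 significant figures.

Δv = 3860 m/s

From the circular-orbit relation v² = μ/r at r = 7310 km: μ = v²r = (7.38)² × 7310 = 3.98135×10^5 km³/s².
The Hohmann ellipse has a_t = (r₁ + r₂)/2 = 34455 km.
Circular speed at r₁: v₁ = √(μ/r₁) = √(3.98135×10^5/7310) = 7.380 km/s.
On the transfer ellipse at r₁, v² = μ(2/r − 1/a) gives v_p = √[μ(2/r₁ − 1/a_t)] = 9.868 km/s.
First burn Δv₁ = |v_p − v₁| = 2.488 km/s.
At r₂, v₂ = √(μ/r₂) = 2.542 km/s.
Transfer-orbit speed at r₂: v_a = √[μ(2/r₂ − 1/a_t)] = 1.171 km/s.
Second burn Δv₂ = |v₂ − v_a| = 1.371 km/s.
Total Δv = Δv₁ + Δv₂ = 3.859 km/s.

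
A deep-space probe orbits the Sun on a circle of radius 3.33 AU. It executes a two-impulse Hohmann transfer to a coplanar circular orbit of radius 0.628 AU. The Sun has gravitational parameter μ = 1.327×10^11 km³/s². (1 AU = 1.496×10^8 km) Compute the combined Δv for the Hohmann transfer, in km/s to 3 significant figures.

In km: r₁ = 3.33 × 1.496×10^8 = 4.98168×10^8 km; r₂ = 0.628 × 1.496×10^8 = 9.39488×10^7 km.
The Hohmann ellipse has a_t = (r₁ + r₂)/2 = 2.960584×10^8 km.
At r₁ the circular-orbit speed is v₁ = √(μ/r₁) = 16.321 km/s.
Transfer-orbit speed at r₁ (vis-viva): v_a = √[μ(2/r₁ − 1/a_t)] = 9.1940 km/s.
First burn Δv₁ = |v_a − v₁| = 7.127 km/s.
At r₂, v₂ = √(μ/r₂) = 37.58 km/s.
Transfer-orbit speed at r₂: v_p = √[μ(2/r₂ − 1/a_t)] = 48.75 km/s.
Second burn Δv₂ = |v₂ − v_p| = 11.17 km/s.
Δv = Δv₁ + Δv₂ = 7.127 + 11.17 = 18.30 km/s.

Δv = 18.3 km/s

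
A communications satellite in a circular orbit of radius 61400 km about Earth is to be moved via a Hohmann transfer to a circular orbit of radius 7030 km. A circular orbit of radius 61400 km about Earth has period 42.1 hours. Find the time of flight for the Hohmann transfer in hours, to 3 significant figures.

From Kepler's third law T² = 4π²r³/μ at r = 61400 km, T = 42.1 hours = 42.1 × 3600 s = 1.5156×10^5 s: μ = 4π²r³/T² = 3.97828×10^5 km³/s².
Semi-major axis of the transfer orbit: a_t = (61400 + 7030)/2 = 34215 km.
Transfer time t = π√(a_t³/μ) = π√((34215)³ / 3.97828×10^5) = 31520 s.
Converting: 31520 s ÷ 3600 s/hour = 8.76 hours.

t = 8.76 hours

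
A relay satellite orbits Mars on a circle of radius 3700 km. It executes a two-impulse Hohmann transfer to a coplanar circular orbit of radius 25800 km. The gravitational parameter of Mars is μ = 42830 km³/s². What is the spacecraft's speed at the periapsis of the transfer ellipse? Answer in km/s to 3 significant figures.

v = 4.50 km/s

Transfer-ellipse semi-major axis a_t = (r₁ + r₂)/2 = (3700 + 25800)/2 = 14750 km.
The periapsis of the transfer ellipse is at r = 3700 km.
Vis-viva: v = √[μ(2/r − 1/a_t)] = √[42830 × (2/3700 − 1/14750)] = 4.500 km/s.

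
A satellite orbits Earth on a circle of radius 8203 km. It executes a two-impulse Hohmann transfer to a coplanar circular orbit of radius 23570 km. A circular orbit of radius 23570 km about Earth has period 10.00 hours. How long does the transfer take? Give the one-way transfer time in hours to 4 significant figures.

t = 2.767 hours

From Kepler's third law T² = 4π²r³/μ at r = 23570 km, T = 10.00 hours = 10.00 × 3600 s = 36000 s: μ = 4π²r³/T² = 3.98872×10^5 km³/s².
The Hohmann ellipse has a_t = (r₁ + r₂)/2 = 15886.5 km.
Transfer time t = π√(a_t³/μ) = π√((15886.5)³ / 3.98872×10^5) = 9960 s.
Converting: 9960 s ÷ 3600 s/hour = 2.767 hours.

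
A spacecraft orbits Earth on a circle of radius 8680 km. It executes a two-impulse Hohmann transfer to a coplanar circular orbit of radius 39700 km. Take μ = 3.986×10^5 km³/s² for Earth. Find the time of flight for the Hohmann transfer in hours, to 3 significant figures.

t = 5.20 hours

Transfer-ellipse semi-major axis a_t = (r₁ + r₂)/2 = (8680 + 39700)/2 = 24190 km.
Transfer time t = π√(a_t³/μ) = π√((24190)³ / 3.986×10^5) = 18720 s.
Converting: 18720 s ÷ 3600 s/hour = 5.20 hours.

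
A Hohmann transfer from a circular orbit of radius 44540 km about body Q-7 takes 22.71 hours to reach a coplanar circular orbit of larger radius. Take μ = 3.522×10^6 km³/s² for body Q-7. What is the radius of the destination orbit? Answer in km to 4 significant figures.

Transfer time t = 22.71 hours = 81756 s, and t = π√(a_t³/μ).
So a_t = (μ t²/π²)^(1/3) = (3.522×10^6 × (81756)² / π²)^(1/3) = 1.3361×10^5 km.
Since a_t = (r₁ + r₂)/2, r₂ = 2a_t − r₁ = 2×1.3361×10^5 − 44540 = 2.2268×10^5 km.

r₂ = 2.227×10^5 km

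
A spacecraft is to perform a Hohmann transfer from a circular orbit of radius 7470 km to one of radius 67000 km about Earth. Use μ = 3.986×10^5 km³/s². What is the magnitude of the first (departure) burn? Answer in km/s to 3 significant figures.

Transfer-ellipse semi-major axis a_t = (r₁ + r₂)/2 = (7470 + 67000)/2 = 37235 km.
On the circular orbit at r = 7470 km, v_c = √(μ/r) = 7.305 km/s.
Transfer-orbit speed at the same r (vis-viva, a = a_t): v_t = √[μ(2/r − 1/a_t)] = 9.799 km/s.
Δv₁ = |v_t − v_c| = |9.799 − 7.305| = 2.494 km/s.

Δv₁ = 2.49 km/s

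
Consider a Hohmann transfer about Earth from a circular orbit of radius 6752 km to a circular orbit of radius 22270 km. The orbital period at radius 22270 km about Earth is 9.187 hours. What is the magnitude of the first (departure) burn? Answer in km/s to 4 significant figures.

Δv₁ = 1.835 km/s

From Kepler's third law T² = 4π²r³/μ at r = 22270 km, T = 9.187 hours = 9.187 × 3600 s = 33073.2 s: μ = 4π²r³/T² = 3.98628×10^5 km³/s².
Transfer-ellipse semi-major axis a_t = (r₁ + r₂)/2 = (6752 + 22270)/2 = 14511 km.
On the circular orbit at r = 6752 km, v_c = √(μ/r) = 7.684 km/s.
Vis-viva on the transfer ellipse at r = 6752 km gives v_t = √[μ(2/r − 1/a_t)] = 9.519 km/s.
Δv₁ = |v_t − v_c| = |9.519 − 7.684| = 1.835 km/s.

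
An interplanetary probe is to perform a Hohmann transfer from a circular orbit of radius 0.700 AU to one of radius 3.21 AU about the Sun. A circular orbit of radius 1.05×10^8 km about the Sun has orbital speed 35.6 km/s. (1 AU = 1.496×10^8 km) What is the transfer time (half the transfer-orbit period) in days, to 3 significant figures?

From the circular-orbit relation v² = μ/r at r = 1.05×10^8 km: μ = v²r = (35.6)² × 1.05×10^8 = 1.33073×10^11 km³/s².
In km: r₁ = 0.700 × 1.496×10^8 = 1.0472×10^8 km; r₂ = 3.21 × 1.496×10^8 = 4.80216×10^8 km.
The Hohmann ellipse has a_t = (r₁ + r₂)/2 = 2.92468×10^8 km.
Transfer time t = π√(a_t³/μ) = π√((2.92468×10^8)³ / 1.33073×10^11) = 4.3075×10^7 s.
Converting: 4.3075×10^7 s ÷ 86400 s/day = 499 days.

t = 499 days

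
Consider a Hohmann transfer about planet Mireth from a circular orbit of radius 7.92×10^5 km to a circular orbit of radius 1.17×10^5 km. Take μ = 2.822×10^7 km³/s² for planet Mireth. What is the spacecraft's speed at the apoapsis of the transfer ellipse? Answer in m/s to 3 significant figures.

Semi-major axis of the transfer orbit: a_t = (7.920×10^5 + 1.170×10^5)/2 = 4.545×10^5 km.
At apoapsis, r = 7.920×10^5 km.
Vis-viva: v = √[μ(2/r − 1/a_t)] = √[2.822×10^7 × (2/7.920×10^5 − 1/4.545×10^5)] = 3.029 km/s.

v = 3030 m/s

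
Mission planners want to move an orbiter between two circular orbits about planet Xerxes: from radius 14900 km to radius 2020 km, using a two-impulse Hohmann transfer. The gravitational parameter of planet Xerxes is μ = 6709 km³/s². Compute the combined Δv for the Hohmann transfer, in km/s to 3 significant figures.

Semi-major axis of the transfer orbit: a_t = (14900 + 2020)/2 = 8460 km.
Circular speed at r₁: v₁ = √(μ/r₁) = √(6709/14900) = 0.67102 km/s.
Transfer-orbit speed at r₁ (vis-viva equation): v_a = √[μ(2/r₁ − 1/a_t)] = 0.32789 km/s.
First burn Δv₁ = |v_a − v₁| = 0.34313 km/s.
At r₂, v₂ = √(μ/r₂) = 1.82244 km/s.
Transfer-orbit speed at r₂: v_p = √[μ(2/r₂ − 1/a_t)] = 2.41858 km/s.
Second burn Δv₂ = |v₂ − v_p| = 0.59614 km/s.
Total Δv = Δv₁ + Δv₂ = 0.9393 km/s.

Δv = 0.939 km/s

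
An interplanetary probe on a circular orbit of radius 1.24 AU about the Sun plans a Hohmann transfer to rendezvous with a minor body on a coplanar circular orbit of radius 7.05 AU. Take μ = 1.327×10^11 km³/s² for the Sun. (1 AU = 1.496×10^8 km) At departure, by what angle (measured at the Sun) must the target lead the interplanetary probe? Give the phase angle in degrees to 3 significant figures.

In km: r₁ = 1.24 × 1.496×10^8 = 1.85504×10^8 km; r₂ = 7.05 × 1.496×10^8 = 1.05468×10^9 km.
Transfer-ellipse semi-major axis a_t = (r₁ + r₂)/2 = (1.85504×10^8 + 1.05468×10^9)/2 = 6.20092×10^8 km.
Transfer time t = π√(a_t³/μ) = 1.3317×10^8 s.
The target's mean motion on its circular orbit is ω₂ = √(μ/r₂³) = 1.0635×10^-8 rad/s.
Angle swept by the target during transfer: ω₂·t = 1.4163 rad = 81.148°.
Arrival is 180° from departure on the ellipse, so φ = 180° − 81.148° = 98.9°.

φ = 98.9°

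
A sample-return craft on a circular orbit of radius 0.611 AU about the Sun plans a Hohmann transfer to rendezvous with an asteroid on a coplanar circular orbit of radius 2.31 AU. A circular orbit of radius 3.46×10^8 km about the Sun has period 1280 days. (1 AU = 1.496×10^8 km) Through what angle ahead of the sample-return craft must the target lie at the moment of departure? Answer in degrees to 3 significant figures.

φ = 89.5°

From Kepler's third law T² = 4π²r³/μ at r = 3.46×10^8 km, T = 1280 days = 1280 × 86400 s = 1.10592×10^8 s: μ = 4π²r³/T² = 1.33703×10^11 km³/s².
In km: r₁ = 0.611 × 1.496×10^8 = 9.14056×10^7 km; r₂ = 2.31 × 1.496×10^8 = 3.45576×10^8 km.
Semi-major axis of the transfer orbit: a_t = (9.14056×10^7 + 3.45576×10^8)/2 = 2.184908×10^8 km.
Transfer time t = π√(a_t³/μ) = 2.7748×10^7 s.
Target angular speed ω₂ = √(μ/r₂³) = 5.6919×10^-8 rad/s.
Angle swept by the target during transfer: ω₂·t = 1.5794 rad = 90.49°.
Arrival is 180° from departure on the ellipse, so φ = 180° − 90.49° = 89.5°.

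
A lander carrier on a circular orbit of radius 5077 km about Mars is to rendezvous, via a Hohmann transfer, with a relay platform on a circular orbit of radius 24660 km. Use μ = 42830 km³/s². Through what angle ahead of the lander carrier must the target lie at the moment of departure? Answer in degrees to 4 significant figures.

φ = 95.73°

Transfer-ellipse semi-major axis a_t = (r₁ + r₂)/2 = (5077 + 24660)/2 = 14868.5 km.
Transfer time t = π√(a_t³/μ) = 27522 s.
The target's mean motion on its circular orbit is ω₂ = √(μ/r₂³) = 5.3442×10^-5 rad/s.
Angle swept by the target during transfer: ω₂·t = 1.4708 rad = 84.27°.
The lander carrier traverses 180° on the transfer ellipse, so the target must lead by 180° − 84.27° = 95.73°.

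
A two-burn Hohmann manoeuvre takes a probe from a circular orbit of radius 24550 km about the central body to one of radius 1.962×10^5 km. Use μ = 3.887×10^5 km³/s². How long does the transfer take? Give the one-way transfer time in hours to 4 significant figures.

t = 51.33 hours

The Hohmann ellipse has a_t = (r₁ + r₂)/2 = 1.10375×10^5 km.
Transfer time t = π√(a_t³/μ) = π√((1.10375×10^5)³ / 3.887×10^5) = 1.848×10^5 s.
Converting: 1.848×10^5 s ÷ 3600 s/hour = 51.33 hours.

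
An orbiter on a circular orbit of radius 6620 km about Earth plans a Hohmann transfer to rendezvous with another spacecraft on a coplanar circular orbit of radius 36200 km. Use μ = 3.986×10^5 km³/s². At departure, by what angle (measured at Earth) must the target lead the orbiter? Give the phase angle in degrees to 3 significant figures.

φ = 98.1°

Transfer-ellipse semi-major axis a_t = (r₁ + r₂)/2 = (6620 + 36200)/2 = 21410 km.
The half-period of the transfer ellipse is t = π√(a_t³/μ) = 15588.6 s.
The target's mean motion on its circular orbit is ω₂ = √(μ/r₂³) = 9.16655×10^-5 rad/s.
Angle swept by the target during transfer: ω₂·t = 1.4289 rad = 81.87°.
The orbiter traverses 180° on the transfer ellipse, so the target must lead by 180° − 81.87° = 98.1°.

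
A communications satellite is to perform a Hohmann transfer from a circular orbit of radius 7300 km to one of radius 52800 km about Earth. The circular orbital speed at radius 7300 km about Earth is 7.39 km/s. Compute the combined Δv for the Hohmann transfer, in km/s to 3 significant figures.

Δv = 3.80 km/s

From the circular-orbit relation v² = μ/r at r = 7300 km: μ = v²r = (7.39)² × 7300 = 3.98668×10^5 km³/s².
Semi-major axis of the transfer orbit: a_t = (7300 + 52800)/2 = 30050 km.
Circular speed at r₁: v₁ = √(μ/r₁) = √(3.98668×10^5/7300) = 7.390 km/s.
Transfer-orbit speed at r₁ (vis-viva equation): v_p = √[μ(2/r₁ − 1/a_t)] = 9.796 km/s.
First burn Δv₁ = |v_p − v₁| = 2.406 km/s.
At r₂, v₂ = √(μ/r₂) = 2.74782 km/s.
Transfer-orbit speed at r₂: v_a = √[μ(2/r₂ − 1/a_t)] = 1.35434 km/s.
Second burn Δv₂ = |v₂ − v_a| = 1.393 km/s.
Total Δv = Δv₁ + Δv₂ = 3.799 km/s.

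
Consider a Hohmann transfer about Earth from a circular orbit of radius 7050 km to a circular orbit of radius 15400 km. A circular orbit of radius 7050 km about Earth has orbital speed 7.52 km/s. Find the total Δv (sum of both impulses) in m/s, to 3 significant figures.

Δv = 2340 m/s

From the circular-orbit relation v² = μ/r at r = 7050 km: μ = v²r = (7.52)² × 7050 = 3.98680×10^5 km³/s².
Semi-major axis of the transfer orbit: a_t = (7050 + 15400)/2 = 11225 km.
Circular speed at r₁: v₁ = √(μ/r₁) = √(3.98680×10^5/7050) = 7.520 km/s.
Transfer-orbit speed at r₁ (vis-viva equation): v_p = √[μ(2/r₁ − 1/a_t)] = 8.808 km/s.
First burn Δv₁ = |v_p − v₁| = 1.288 km/s.
Circular speed at r₂: v₂ = √(μ/r₂) = 5.088 km/s.
Transfer-orbit speed at r₂: v_a = √[μ(2/r₂ − 1/a_t)] = 4.032 km/s.
Second burn Δv₂ = |v₂ − v_a| = 1.056 km/s.
Δv = Δv₁ + Δv₂ = 1.288 + 1.056 = 2.344 km/s.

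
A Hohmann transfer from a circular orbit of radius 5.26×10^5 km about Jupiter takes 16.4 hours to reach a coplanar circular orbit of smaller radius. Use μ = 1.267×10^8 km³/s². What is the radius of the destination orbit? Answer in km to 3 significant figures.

Transfer time t = 16.4 hours = 59040 s, and t = π√(a_t³/μ).
So a_t = (μ t²/π²)^(1/3) = (1.267×10^8 × (59040)² / π²)^(1/3) = 3.5502×10^5 km.
Since a_t = (r₁ + r₂)/2, r₂ = 2a_t − r₁ = 2×3.5502×10^5 − 5.260×10^5 = 1.8404×10^5 km.

r₂ = 1.84×10^5 km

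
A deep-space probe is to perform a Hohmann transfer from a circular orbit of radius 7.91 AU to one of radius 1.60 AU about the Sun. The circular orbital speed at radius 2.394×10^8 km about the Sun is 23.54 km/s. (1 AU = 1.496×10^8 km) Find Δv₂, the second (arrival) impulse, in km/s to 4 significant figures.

Δv₂ = 6.822 km/s

From the circular-orbit relation v² = μ/r at r = 2.394×10^8 km: μ = v²r = (23.54)² × 2.394×10^8 = 1.32659×10^11 km³/s².
In km: r₁ = 7.91 × 1.496×10^8 = 1.183336×10^9 km; r₂ = 1.60 × 1.496×10^8 = 2.3936×10^8 km.
Transfer-ellipse semi-major axis a_t = (r₁ + r₂)/2 = (1.183336×10^9 + 2.3936×10^8)/2 = 7.11348×10^8 km.
Circular speed at r = 2.3936×10^8 km: v_c = √(μ/r) = 23.542 km/s.
Vis-viva on the transfer ellipse at r = 2.3936×10^8 km gives v_t = √[μ(2/r − 1/a_t)] = 30.364 km/s.
Δv₂ = |v_t − v_c| = |30.364 − 23.542| = 6.822 km/s.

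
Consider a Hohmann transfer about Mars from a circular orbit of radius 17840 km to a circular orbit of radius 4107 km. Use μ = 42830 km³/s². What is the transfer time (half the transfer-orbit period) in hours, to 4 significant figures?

t = 4.847 hours

Transfer-ellipse semi-major axis a_t = (r₁ + r₂)/2 = (17840 + 4107)/2 = 10973.5 km.
By Kepler's third law the transfer-orbit period is T = 2π√(a_t³/μ), so t = T/2 = 17450 s.
Converting: 17450 s ÷ 3600 s/hour = 4.847 hours.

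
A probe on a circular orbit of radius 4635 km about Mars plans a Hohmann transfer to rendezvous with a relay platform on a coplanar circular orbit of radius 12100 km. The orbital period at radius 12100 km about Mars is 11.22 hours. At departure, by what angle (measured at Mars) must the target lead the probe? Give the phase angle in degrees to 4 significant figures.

φ = 76.49°

From Kepler's third law T² = 4π²r³/μ at r = 12100 km, T = 11.22 hours = 11.22 × 3600 s = 40392 s: μ = 4π²r³/T² = 42867.2 km³/s².
Transfer-ellipse semi-major axis a_t = (r₁ + r₂)/2 = (4635 + 12100)/2 = 8367.5 km.
Transfer time t = π√(a_t³/μ) = 11614.0 s.
Target angular speed ω₂ = √(μ/r₂³) = 1.55555×10^-4 rad/s.
Angle swept by the target during transfer: ω₂·t = 1.8066 rad = 103.51°.
Arrival is 180° from departure on the ellipse, so φ = 180° − 103.51° = 76.49°.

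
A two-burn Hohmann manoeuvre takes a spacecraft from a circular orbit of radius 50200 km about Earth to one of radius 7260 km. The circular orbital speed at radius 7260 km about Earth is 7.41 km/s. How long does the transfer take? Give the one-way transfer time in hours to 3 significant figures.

t = 6.73 hours

From the circular-orbit relation v² = μ/r at r = 7260 km: μ = v²r = (7.41)² × 7260 = 3.98633×10^5 km³/s².
The Hohmann ellipse has a_t = (r₁ + r₂)/2 = 28730 km.
Transfer time t = π√(a_t³/μ) = π√((28730)³ / 3.98633×10^5) = 24230 s.
Converting: 24230 s ÷ 3600 s/hour = 6.73 hours.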